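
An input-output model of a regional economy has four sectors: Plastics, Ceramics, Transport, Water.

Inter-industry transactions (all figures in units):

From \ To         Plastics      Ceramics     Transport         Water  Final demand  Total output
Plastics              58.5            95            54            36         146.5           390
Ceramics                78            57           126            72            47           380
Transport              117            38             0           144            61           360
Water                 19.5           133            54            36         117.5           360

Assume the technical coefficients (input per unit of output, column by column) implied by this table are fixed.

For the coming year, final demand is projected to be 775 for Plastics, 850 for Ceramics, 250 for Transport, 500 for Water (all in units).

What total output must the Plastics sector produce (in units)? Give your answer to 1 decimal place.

x_P = 2430.3

Technical coefficients a_ij = z_ij / X_j:
  a_PP = 58.5/390 = 0.15, a_CP = 78/390 = 0.20, a_TP = 117/390 = 0.30, a_WP = 19.5/390 = 0.05
  a_PC = 95/380 = 0.25, a_CC = 57/380 = 0.15, a_TC = 38/380 = 0.10, a_WC = 133/380 = 0.35
  a_PT = 54/360 = 0.15, a_CT = 126/360 = 0.35, a_TT = 0/360 = 0.00, a_WT = 54/360 = 0.15
  a_PW = 36/360 = 0.10, a_CW = 72/360 = 0.20, a_TW = 144/360 = 0.40, a_WW = 36/360 = 0.10
I − A =
  [   0.85    -0.25    -0.15    -0.10]
  [  -0.20     0.85    -0.35    -0.20]
  [  -0.30    -0.10     1.00    -0.40]
  [  -0.05    -0.35    -0.15     0.90]
Compute the cofactors C_ij = (−1)^(i+j)·(3×3 minor ij) of I−A; the adjugate is their transpose:
adj(I−A) = Cᵀ =
  [ 0.56050   0.28100   0.21550   0.22050]
  [ 0.28850   0.66100   0.32300   0.32250]
  [ 0.27250   0.27800   0.53200   0.32850]
  [ 0.18875   0.31900   0.22625   0.57525]
det(I−A) = Σ_j (I−A)_1j·C_1j = (0.85)(0.56050) + (-0.25)(0.28850) + (-0.15)(0.27250) + (-0.10)(0.18875) = 0.34455
(I − A)⁻¹ = adj(I−A) / det(I−A) ≈
  [   1.6268     0.8156     0.6255     0.6400]
  [   0.8373     1.9184     0.9375     0.9360]
  [   0.7909     0.8068     1.5440     0.9534]
  [   0.5478     0.9258     0.6567     1.6696]
x = (I − A)⁻¹ d = adj(I−A)·d / det(I−A), with det(I−A) = 0.34455:
  x_P = (0.56050·775 + 0.28100·850 + 0.21550·250 + 0.22050·500) / 0.34455 = 837.3625 / 0.34455 ≈ 2430.3
  x_C = (0.28850·775 + 0.66100·850 + 0.32300·250 + 0.32250·500) / 0.34455 = 1027.4375 / 0.34455 ≈ 2982.0
  x_T = (0.27250·775 + 0.27800·850 + 0.53200·250 + 0.32850·500) / 0.34455 = 744.7375 / 0.34455 ≈ 2161.5
  x_W = (0.18875·775 + 0.31900·850 + 0.22625·250 + 0.57525·500) / 0.34455 = 761.61875 / 0.34455 ≈ 2210.5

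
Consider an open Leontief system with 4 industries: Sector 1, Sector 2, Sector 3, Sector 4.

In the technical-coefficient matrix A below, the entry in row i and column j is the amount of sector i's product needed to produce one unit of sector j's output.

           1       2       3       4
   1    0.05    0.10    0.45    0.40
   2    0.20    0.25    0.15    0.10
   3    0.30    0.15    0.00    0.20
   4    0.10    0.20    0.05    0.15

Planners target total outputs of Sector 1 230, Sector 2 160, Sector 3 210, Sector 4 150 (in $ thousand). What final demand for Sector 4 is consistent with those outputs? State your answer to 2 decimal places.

I − A =
  [   0.95    -0.10    -0.45    -0.40]
  [  -0.20     0.75    -0.15    -0.10]
  [  -0.30    -0.15     1.00    -0.20]
  [  -0.10    -0.20    -0.05     0.85]
d = (I − A) x:
  d_1 = (+0.95)·230 + (-0.10)·160 + (-0.45)·210 + (-0.40)·150 = 48.00
  d_2 = (-0.20)·230 + (+0.75)·160 + (-0.15)·210 + (-0.10)·150 = 27.50
  d_3 = (-0.30)·230 + (-0.15)·160 + (+1.00)·210 + (-0.20)·150 = 87.00
  d_4 = (-0.10)·230 + (-0.20)·160 + (-0.05)·210 + (+0.85)·150 = 62.00

d_4 = 62.00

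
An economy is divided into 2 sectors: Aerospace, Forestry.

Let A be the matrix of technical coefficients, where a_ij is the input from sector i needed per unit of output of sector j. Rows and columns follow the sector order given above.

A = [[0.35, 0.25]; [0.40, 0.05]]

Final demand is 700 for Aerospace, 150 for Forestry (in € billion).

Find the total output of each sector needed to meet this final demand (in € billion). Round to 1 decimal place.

I − A =
  [   0.65    -0.25]
  [  -0.40     0.95]
det(I−A) = (0.65)(0.95) − (-0.25)(-0.40) = 0.5175
adj(I−A) = [[0.95, 0.25], [0.40, 0.65]]
(I − A)⁻¹ = adj(I−A) / det(I−A) ≈
  [   1.8357     0.4831]
  [   0.7729     1.2560]
x = (I − A)⁻¹ d = adj(I−A)·d / det(I−A), with det(I−A) = 0.5175:
  x_1 = (0.95·700 + 0.25·150) / 0.5175 = 702.50 / 0.5175 ≈ 1357.5
  x_2 = (0.40·700 + 0.65·150) / 0.5175 = 377.50 / 0.5175 ≈ 729.5

x_1 = 1357.5, x_2 = 729.5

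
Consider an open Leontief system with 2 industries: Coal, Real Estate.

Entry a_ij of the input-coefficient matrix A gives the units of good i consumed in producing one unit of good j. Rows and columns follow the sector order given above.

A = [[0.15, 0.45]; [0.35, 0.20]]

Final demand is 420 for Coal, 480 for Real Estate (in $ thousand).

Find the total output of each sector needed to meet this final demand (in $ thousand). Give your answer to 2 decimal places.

x_1 = 1056.46, x_2 = 1062.20

I − A =
  [   0.85    -0.45]
  [  -0.35     0.80]
det(I−A) = (0.85)(0.80) − (-0.45)(-0.35) = 0.5225
adj(I−A) = [[0.80, 0.45], [0.35, 0.85]]
(I − A)⁻¹ = adj(I−A) / det(I−A) ≈
  [   1.5311     0.8612]
  [   0.6699     1.6268]
x = (I − A)⁻¹ d = adj(I−A)·d / det(I−A), with det(I−A) = 0.5225:
  x_1 = (0.80·420 + 0.45·480) / 0.5225 = 552.00 / 0.5225 ≈ 1056.46
  x_2 = (0.35·420 + 0.85·480) / 0.5225 = 555.00 / 0.5225 ≈ 1062.20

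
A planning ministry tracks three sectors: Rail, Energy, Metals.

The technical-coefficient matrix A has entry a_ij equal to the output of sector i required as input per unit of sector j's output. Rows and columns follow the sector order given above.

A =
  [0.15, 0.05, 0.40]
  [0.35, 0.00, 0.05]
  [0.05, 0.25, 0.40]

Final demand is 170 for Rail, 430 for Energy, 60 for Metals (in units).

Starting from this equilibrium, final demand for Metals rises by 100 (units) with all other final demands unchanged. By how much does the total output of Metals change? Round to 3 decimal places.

Δx_M = 191.931

I − A =
  [   0.85    -0.05    -0.40]
  [  -0.35     1.00    -0.05]
  [  -0.05    -0.25     0.60]
Cofactors of I−A, C_ij = (−1)^(i+j)·(minor ij) (rows/columns in the sector order above):
  C_11 = (1.00)(0.60) − (-0.05)(-0.25) = 0.5875
  C_12 = −[(-0.35)(0.60) − (-0.05)(-0.05)] = 0.2125
  C_13 = (-0.35)(-0.25) − (1.00)(-0.05) = 0.1375
  C_21 = −[(-0.05)(0.60) − (-0.40)(-0.25)] = 0.1300
  C_22 = (0.85)(0.60) − (-0.40)(-0.05) = 0.4900
  C_23 = −[(0.85)(-0.25) − (-0.05)(-0.05)] = 0.2150
  C_31 = (-0.05)(-0.05) − (-0.40)(1.00) = 0.4025
  C_32 = −[(0.85)(-0.05) − (-0.40)(-0.35)] = 0.1825
  C_33 = (0.85)(1.00) − (-0.05)(-0.35) = 0.8325
det(I−A) = Σ_j (I−A)_1j·C_1j = (0.85)(0.5875) + (-0.05)(0.2125) + (-0.40)(0.1375) = 0.43375
adj(I−A) = Cᵀ =
  [ 0.5875   0.1300   0.4025]
  [ 0.2125   0.4900   0.1825]
  [ 0.1375   0.2150   0.8325]
(I − A)⁻¹ = adj(I−A) / det(I−A) ≈
  [   1.3545     0.2997     0.9280]
  [   0.4899     1.1297     0.4207]
  [   0.3170     0.4957     1.9193]
Δx = (I − A)⁻¹ Δd with Δd having +100 in the Metals component and 0 elsewhere.
So Δx_M = L_MM · (+100), where L_MM = adj(I−A)_MM / det(I−A) = 0.8325 / 0.43375.
Δx_M = 0.8325 × (+100) / 0.43375 = 83.25 / 0.43375 ≈ 191.931.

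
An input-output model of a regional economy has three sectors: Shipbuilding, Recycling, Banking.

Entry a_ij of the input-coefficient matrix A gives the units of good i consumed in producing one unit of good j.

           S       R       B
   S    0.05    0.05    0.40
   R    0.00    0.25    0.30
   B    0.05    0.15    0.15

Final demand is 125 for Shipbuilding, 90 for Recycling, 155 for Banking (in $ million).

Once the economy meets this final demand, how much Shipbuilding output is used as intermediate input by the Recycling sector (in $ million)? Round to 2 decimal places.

z_SR = 10.69

I − A =
  [   0.95    -0.05    -0.40]
  [   0.00     0.75    -0.30]
  [  -0.05    -0.15     0.85]
Cofactors of I−A, C_ij = (−1)^(i+j)·(minor ij) (rows/columns in the sector order above):
  C_11 = (0.75)(0.85) − (-0.30)(-0.15) = 0.5925
  C_12 = −[(0.00)(0.85) − (-0.30)(-0.05)] = 0.0150
  C_13 = (0.00)(-0.15) − (0.75)(-0.05) = 0.0375
  C_21 = −[(-0.05)(0.85) − (-0.40)(-0.15)] = 0.1025
  C_22 = (0.95)(0.85) − (-0.40)(-0.05) = 0.7875
  C_23 = −[(0.95)(-0.15) − (-0.05)(-0.05)] = 0.1450
  C_31 = (-0.05)(-0.30) − (-0.40)(0.75) = 0.3150
  C_32 = −[(0.95)(-0.30) − (-0.40)(0.00)] = 0.2850
  C_33 = (0.95)(0.75) − (-0.05)(0.00) = 0.7125
det(I−A) = Σ_j (I−A)_1j·C_1j = (0.95)(0.5925) + (-0.05)(0.0150) + (-0.40)(0.0375) = 0.547125
adj(I−A) = Cᵀ =
  [ 0.5925   0.1025   0.3150]
  [ 0.0150   0.7875   0.2850]
  [ 0.0375   0.1450   0.7125]
(I − A)⁻¹ = adj(I−A) / det(I−A) ≈
  [   1.0829     0.1873     0.5757]
  [   0.0274     1.4393     0.5209]
  [   0.0685     0.2650     1.3023]
First solve x = (I − A)⁻¹ d = adj(I−A)·d / det(I−A); in particular x_R = (0.0150·125 + 0.7875·90 + 0.2850·155) / 0.547125 = 116.925 / 0.547125 ≈ 213.7080.
Intermediate flow from S to R: z_SR = a_SR · x_R = 0.05 × 116.925 / 0.547125 = 5.84625 / 0.547125 ≈ 10.69.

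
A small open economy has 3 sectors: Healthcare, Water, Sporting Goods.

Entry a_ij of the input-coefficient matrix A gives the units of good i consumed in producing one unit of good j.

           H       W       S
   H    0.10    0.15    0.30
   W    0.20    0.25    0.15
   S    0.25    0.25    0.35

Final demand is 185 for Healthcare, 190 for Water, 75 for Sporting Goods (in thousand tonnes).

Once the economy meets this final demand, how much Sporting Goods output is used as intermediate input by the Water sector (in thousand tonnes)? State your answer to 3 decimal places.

z_SW = 115.441

I − A =
  [   0.90    -0.15    -0.30]
  [  -0.20     0.75    -0.15]
  [  -0.25    -0.25     0.65]
Cofactors of I−A, C_ij = (−1)^(i+j)·(minor ij) (rows/columns in the sector order above):
  C_11 = (0.75)(0.65) − (-0.15)(-0.25) = 0.4500
  C_12 = −[(-0.20)(0.65) − (-0.15)(-0.25)] = 0.1675
  C_13 = (-0.20)(-0.25) − (0.75)(-0.25) = 0.2375
  C_21 = −[(-0.15)(0.65) − (-0.30)(-0.25)] = 0.1725
  C_22 = (0.90)(0.65) − (-0.30)(-0.25) = 0.5100
  C_23 = −[(0.90)(-0.25) − (-0.15)(-0.25)] = 0.2625
  C_31 = (-0.15)(-0.15) − (-0.30)(0.75) = 0.2475
  C_32 = −[(0.90)(-0.15) − (-0.30)(-0.20)] = 0.1950
  C_33 = (0.90)(0.75) − (-0.15)(-0.20) = 0.6450
det(I−A) = Σ_j (I−A)_1j·C_1j = (0.90)(0.4500) + (-0.15)(0.1675) + (-0.30)(0.2375) = 0.308625
adj(I−A) = Cᵀ =
  [ 0.4500   0.1725   0.2475]
  [ 0.1675   0.5100   0.1950]
  [ 0.2375   0.2625   0.6450]
(I − A)⁻¹ = adj(I−A) / det(I−A) ≈
  [   1.4581     0.5589     0.8019]
  [   0.5427     1.6525     0.6318]
  [   0.7695     0.8505     2.0899]
First solve x = (I − A)⁻¹ d = adj(I−A)·d / det(I−A); in particular x_W = (0.1675·185 + 0.5100·190 + 0.1950·75) / 0.308625 = 142.5125 / 0.308625 ≈ 461.76590.
Intermediate flow from S to W: z_SW = a_SW · x_W = 0.25 × 142.5125 / 0.308625 = 35.628125 / 0.308625 ≈ 115.441.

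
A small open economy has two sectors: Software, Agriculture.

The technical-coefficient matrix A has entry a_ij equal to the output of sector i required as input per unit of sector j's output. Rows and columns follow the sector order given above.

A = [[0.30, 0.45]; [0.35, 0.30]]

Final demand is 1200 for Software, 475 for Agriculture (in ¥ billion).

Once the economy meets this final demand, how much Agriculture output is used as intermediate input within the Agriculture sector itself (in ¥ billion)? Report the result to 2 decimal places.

z_AA = 678.95

I − A =
  [   0.70    -0.45]
  [  -0.35     0.70]
det(I−A) = (0.70)(0.70) − (-0.45)(-0.35) = 0.3325
adj(I−A) = [[0.70, 0.45], [0.35, 0.70]]
(I − A)⁻¹ = adj(I−A) / det(I−A) ≈
  [   2.1053     1.3534]
  [   1.0526     2.1053]
First solve x = (I − A)⁻¹ d = adj(I−A)·d / det(I−A); in particular x_A = (0.35·1200 + 0.70·475) / 0.3325 = 752.50 / 0.3325 ≈ 2263.1579.
Intermediate flow from A to A: z_AA = a_AA · x_A = 0.30 × 752.50 / 0.3325 = 225.75 / 0.3325 ≈ 678.95.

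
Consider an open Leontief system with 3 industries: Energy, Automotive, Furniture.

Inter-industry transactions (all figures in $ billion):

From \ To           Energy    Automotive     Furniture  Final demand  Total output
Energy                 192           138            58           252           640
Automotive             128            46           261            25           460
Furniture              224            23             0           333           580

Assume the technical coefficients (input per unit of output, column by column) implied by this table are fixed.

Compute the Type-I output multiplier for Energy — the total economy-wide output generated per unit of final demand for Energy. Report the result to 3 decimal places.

m_1 = 3.288

Technical coefficients a_ij = z_ij / X_j:
  a_11 = 192/640 = 0.30, a_21 = 128/640 = 0.20, a_31 = 224/640 = 0.35
  a_12 = 138/460 = 0.30, a_22 = 46/460 = 0.10, a_32 = 23/460 = 0.05
  a_13 = 58/580 = 0.10, a_23 = 261/580 = 0.45, a_33 = 0/580 = 0.00
I − A =
  [   0.70    -0.30    -0.10]
  [  -0.20     0.90    -0.45]
  [  -0.35    -0.05     1.00]
Cofactors of I−A, C_ij = (−1)^(i+j)·(minor ij) (rows/columns in the sector order above):
  C_11 = (0.90)(1.00) − (-0.45)(-0.05) = 0.8775
  C_12 = −[(-0.20)(1.00) − (-0.45)(-0.35)] = 0.3575
  C_13 = (-0.20)(-0.05) − (0.90)(-0.35) = 0.3250
  C_21 = −[(-0.30)(1.00) − (-0.10)(-0.05)] = 0.3050
  C_22 = (0.70)(1.00) − (-0.10)(-0.35) = 0.6650
  C_23 = −[(0.70)(-0.05) − (-0.30)(-0.35)] = 0.1400
  C_31 = (-0.30)(-0.45) − (-0.10)(0.90) = 0.2250
  C_32 = −[(0.70)(-0.45) − (-0.10)(-0.20)] = 0.3350
  C_33 = (0.70)(0.90) − (-0.30)(-0.20) = 0.5700
det(I−A) = Σ_j (I−A)_1j·C_1j = (0.70)(0.8775) + (-0.30)(0.3575) + (-0.10)(0.3250) = 0.4745
adj(I−A) = Cᵀ =
  [ 0.8775   0.3050   0.2250]
  [ 0.3575   0.6650   0.3350]
  [ 0.3250   0.1400   0.5700]
(I − A)⁻¹ = adj(I−A) / det(I−A) ≈
  [   1.8493     0.6428     0.4742]
  [   0.7534     1.4015     0.7060]
  [   0.6849     0.2950     1.2013]
The output multiplier for sector j is the column-j sum of the Leontief inverse (I − A)⁻¹ = adj(I−A) / det(I−A).
Column 1 of adj(I−A): (0.8775, 0.3575, 0.3250); det(I−A) = 0.4745.
m_1 = (0.8775 + 0.3575 + 0.3250) / 0.4745 = 1.56 / 0.4745 ≈ 3.288.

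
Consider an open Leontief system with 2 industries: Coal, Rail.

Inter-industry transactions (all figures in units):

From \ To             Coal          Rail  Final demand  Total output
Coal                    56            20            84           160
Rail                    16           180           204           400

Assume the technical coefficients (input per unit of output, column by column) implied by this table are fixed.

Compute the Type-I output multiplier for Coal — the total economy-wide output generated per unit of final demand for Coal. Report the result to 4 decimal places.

m_C = 1.8440

Technical coefficients a_ij = z_ij / X_j:
  a_CC = 56/160 = 0.35, a_RC = 16/160 = 0.10
  a_CR = 20/400 = 0.05, a_RR = 180/400 = 0.45
I − A =
  [   0.65    -0.05]
  [  -0.10     0.55]
det(I−A) = (0.65)(0.55) − (-0.05)(-0.10) = 0.3525
adj(I−A) = [[0.55, 0.05], [0.10, 0.65]]
(I − A)⁻¹ = adj(I−A) / det(I−A) ≈
  [   1.56028     0.14184]
  [   0.28369     1.84397]
The output multiplier for sector j is the column-j sum of the Leontief inverse (I − A)⁻¹ = adj(I−A) / det(I−A).
Column C of adj(I−A): (0.55, 0.10); det(I−A) = 0.3525.
m_C = (0.55 + 0.10) / 0.3525 = 0.65 / 0.3525 ≈ 1.8440.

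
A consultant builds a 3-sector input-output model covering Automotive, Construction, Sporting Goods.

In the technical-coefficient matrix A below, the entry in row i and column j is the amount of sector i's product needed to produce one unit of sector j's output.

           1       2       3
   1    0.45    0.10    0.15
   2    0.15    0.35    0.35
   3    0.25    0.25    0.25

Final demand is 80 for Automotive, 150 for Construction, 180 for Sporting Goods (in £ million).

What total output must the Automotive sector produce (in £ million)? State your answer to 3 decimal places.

I − A =
  [   0.55    -0.10    -0.15]
  [  -0.15     0.65    -0.35]
  [  -0.25    -0.25     0.75]
Cofactors of I−A, C_ij = (−1)^(i+j)·(minor ij) (rows/columns in the sector order above):
  C_11 = (0.65)(0.75) − (-0.35)(-0.25) = 0.4000
  C_12 = −[(-0.15)(0.75) − (-0.35)(-0.25)] = 0.2000
  C_13 = (-0.15)(-0.25) − (0.65)(-0.25) = 0.2000
  C_21 = −[(-0.10)(0.75) − (-0.15)(-0.25)] = 0.1125
  C_22 = (0.55)(0.75) − (-0.15)(-0.25) = 0.3750
  C_23 = −[(0.55)(-0.25) − (-0.10)(-0.25)] = 0.1625
  C_31 = (-0.10)(-0.35) − (-0.15)(0.65) = 0.1325
  C_32 = −[(0.55)(-0.35) − (-0.15)(-0.15)] = 0.2150
  C_33 = (0.55)(0.65) − (-0.10)(-0.15) = 0.3425
det(I−A) = Σ_j (I−A)_1j·C_1j = (0.55)(0.4000) + (-0.10)(0.2000) + (-0.15)(0.2000) = 0.1700
adj(I−A) = Cᵀ =
  [ 0.4000   0.1125   0.1325]
  [ 0.2000   0.3750   0.2150]
  [ 0.2000   0.1625   0.3425]
(I − A)⁻¹ = adj(I−A) / det(I−A) ≈
  [   2.3529     0.6618     0.7794]
  [   1.1765     2.2059     1.2647]
  [   1.1765     0.9559     2.0147]
x = (I − A)⁻¹ d = adj(I−A)·d / det(I−A), with det(I−A) = 0.1700:
  x_1 = (0.4000·80 + 0.1125·150 + 0.1325·180) / 0.1700 = 72.725 / 0.1700 ≈ 427.794
  x_2 = (0.2000·80 + 0.3750·150 + 0.2150·180) / 0.1700 = 110.95 / 0.1700 ≈ 652.647
  x_3 = (0.2000·80 + 0.1625·150 + 0.3425·180) / 0.1700 = 102.025 / 0.1700 ≈ 600.147

x_1 = 427.794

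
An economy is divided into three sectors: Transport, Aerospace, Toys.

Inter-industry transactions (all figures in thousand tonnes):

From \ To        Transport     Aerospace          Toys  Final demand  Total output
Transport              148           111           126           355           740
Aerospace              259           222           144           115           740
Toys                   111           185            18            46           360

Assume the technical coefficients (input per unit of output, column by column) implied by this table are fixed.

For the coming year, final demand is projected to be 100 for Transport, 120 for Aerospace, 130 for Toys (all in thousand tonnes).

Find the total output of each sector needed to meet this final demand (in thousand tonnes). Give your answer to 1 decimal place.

Technical coefficients a_ij = z_ij / X_j:
  a_11 = 148/740 = 0.20, a_21 = 259/740 = 0.35, a_31 = 111/740 = 0.15
  a_12 = 111/740 = 0.15, a_22 = 222/740 = 0.30, a_32 = 185/740 = 0.25
  a_13 = 126/360 = 0.35, a_23 = 144/360 = 0.40, a_33 = 18/360 = 0.05
I − A =
  [   0.80    -0.15    -0.35]
  [  -0.35     0.70    -0.40]
  [  -0.15    -0.25     0.95]
Cofactors of I−A, C_ij = (−1)^(i+j)·(minor ij) (rows/columns in the sector order above):
  C_11 = (0.70)(0.95) − (-0.40)(-0.25) = 0.5650
  C_12 = −[(-0.35)(0.95) − (-0.40)(-0.15)] = 0.3925
  C_13 = (-0.35)(-0.25) − (0.70)(-0.15) = 0.1925
  C_21 = −[(-0.15)(0.95) − (-0.35)(-0.25)] = 0.2300
  C_22 = (0.80)(0.95) − (-0.35)(-0.15) = 0.7075
  C_23 = −[(0.80)(-0.25) − (-0.15)(-0.15)] = 0.2225
  C_31 = (-0.15)(-0.40) − (-0.35)(0.70) = 0.3050
  C_32 = −[(0.80)(-0.40) − (-0.35)(-0.35)] = 0.4425
  C_33 = (0.80)(0.70) − (-0.15)(-0.35) = 0.5075
det(I−A) = Σ_j (I−A)_1j·C_1j = (0.80)(0.5650) + (-0.15)(0.3925) + (-0.35)(0.1925) = 0.32575
adj(I−A) = Cᵀ =
  [ 0.5650   0.2300   0.3050]
  [ 0.3925   0.7075   0.4425]
  [ 0.1925   0.2225   0.5075]
(I − A)⁻¹ = adj(I−A) / det(I−A) ≈
  [   1.7345     0.7061     0.9363]
  [   1.2049     2.1719     1.3584]
  [   0.5909     0.6830     1.5579]
x = (I − A)⁻¹ d = adj(I−A)·d / det(I−A), with det(I−A) = 0.32575:
  x_1 = (0.5650·100 + 0.2300·120 + 0.3050·130) / 0.32575 = 123.75 / 0.32575 ≈ 379.9
  x_2 = (0.3925·100 + 0.7075·120 + 0.4425·130) / 0.32575 = 181.675 / 0.32575 ≈ 557.7
  x_3 = (0.1925·100 + 0.2225·120 + 0.5075·130) / 0.32575 = 111.925 / 0.32575 ≈ 343.6

x_1 = 379.9, x_2 = 557.7, x_3 = 343.6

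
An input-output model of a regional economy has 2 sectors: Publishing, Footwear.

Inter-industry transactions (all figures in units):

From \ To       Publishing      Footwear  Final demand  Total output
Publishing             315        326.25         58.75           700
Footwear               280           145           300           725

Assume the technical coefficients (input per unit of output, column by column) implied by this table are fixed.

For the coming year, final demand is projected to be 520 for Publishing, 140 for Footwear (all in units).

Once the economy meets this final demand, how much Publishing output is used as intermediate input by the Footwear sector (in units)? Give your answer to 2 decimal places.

z_PF = 493.27

Technical coefficients a_ij = z_ij / X_j:
  a_PP = 315/700 = 0.45, a_FP = 280/700 = 0.40
  a_PF = 326.25/725 = 0.45, a_FF = 145/725 = 0.20
I − A =
  [   0.55    -0.45]
  [  -0.40     0.80]
det(I−A) = (0.55)(0.80) − (-0.45)(-0.40) = 0.2600
adj(I−A) = [[0.80, 0.45], [0.40, 0.55]]
(I − A)⁻¹ = adj(I−A) / det(I−A) ≈
  [   3.0769     1.7308]
  [   1.5385     2.1154]
First solve x = (I − A)⁻¹ d = adj(I−A)·d / det(I−A); in particular x_F = (0.40·520 + 0.55·140) / 0.2600 = 285.00 / 0.2600 ≈ 1096.1538.
Intermediate flow from P to F: z_PF = a_PF · x_F = 0.45 × 285.00 / 0.2600 = 128.25 / 0.2600 ≈ 493.27.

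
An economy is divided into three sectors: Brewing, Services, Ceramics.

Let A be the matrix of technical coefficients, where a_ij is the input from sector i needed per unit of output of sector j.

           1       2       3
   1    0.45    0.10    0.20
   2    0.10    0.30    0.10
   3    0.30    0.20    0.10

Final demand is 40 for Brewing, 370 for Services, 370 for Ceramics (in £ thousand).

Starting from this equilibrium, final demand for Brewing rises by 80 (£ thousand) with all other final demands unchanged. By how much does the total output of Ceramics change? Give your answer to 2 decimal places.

Δx_3 = 66.31

I − A =
  [   0.55    -0.10    -0.20]
  [  -0.10     0.70    -0.10]
  [  -0.30    -0.20     0.90]
Cofactors of I−A, C_ij = (−1)^(i+j)·(minor ij) (rows/columns in the sector order above):
  C_11 = (0.70)(0.90) − (-0.10)(-0.20) = 0.6100
  C_12 = −[(-0.10)(0.90) − (-0.10)(-0.30)] = 0.1200
  C_13 = (-0.10)(-0.20) − (0.70)(-0.30) = 0.2300
  C_21 = −[(-0.10)(0.90) − (-0.20)(-0.20)] = 0.1300
  C_22 = (0.55)(0.90) − (-0.20)(-0.30) = 0.4350
  C_23 = −[(0.55)(-0.20) − (-0.10)(-0.30)] = 0.1400
  C_31 = (-0.10)(-0.10) − (-0.20)(0.70) = 0.1500
  C_32 = −[(0.55)(-0.10) − (-0.20)(-0.10)] = 0.0750
  C_33 = (0.55)(0.70) − (-0.10)(-0.10) = 0.3750
det(I−A) = Σ_j (I−A)_1j·C_1j = (0.55)(0.6100) + (-0.10)(0.1200) + (-0.20)(0.2300) = 0.2775
adj(I−A) = Cᵀ =
  [ 0.6100   0.1300   0.1500]
  [ 0.1200   0.4350   0.0750]
  [ 0.2300   0.1400   0.3750]
(I − A)⁻¹ = adj(I−A) / det(I−A) ≈
  [   2.1982     0.4685     0.5405]
  [   0.4324     1.5676     0.2703]
  [   0.8288     0.5045     1.3514]
Δx = (I − A)⁻¹ Δd with Δd having +80 in the Brewing component and 0 elsewhere.
So Δx_3 = L_31 · (+80), where L_31 = adj(I−A)_31 / det(I−A) = 0.2300 / 0.2775.
Δx_3 = 0.2300 × (+80) / 0.2775 = 18.40 / 0.2775 ≈ 66.31.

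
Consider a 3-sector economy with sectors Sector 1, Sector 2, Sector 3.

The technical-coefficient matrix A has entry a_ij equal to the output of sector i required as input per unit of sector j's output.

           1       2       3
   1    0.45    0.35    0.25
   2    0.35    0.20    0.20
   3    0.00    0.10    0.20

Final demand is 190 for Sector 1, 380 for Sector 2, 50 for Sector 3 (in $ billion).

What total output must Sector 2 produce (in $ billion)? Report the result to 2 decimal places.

x_2 = 983.03

I − A =
  [   0.55    -0.35    -0.25]
  [  -0.35     0.80    -0.20]
  [   0.00    -0.10     0.80]
Cofactors of I−A, C_ij = (−1)^(i+j)·(minor ij) (rows/columns in the sector order above):
  C_11 = (0.80)(0.80) − (-0.20)(-0.10) = 0.6200
  C_12 = −[(-0.35)(0.80) − (-0.20)(0.00)] = 0.2800
  C_13 = (-0.35)(-0.10) − (0.80)(0.00) = 0.0350
  C_21 = −[(-0.35)(0.80) − (-0.25)(-0.10)] = 0.3050
  C_22 = (0.55)(0.80) − (-0.25)(0.00) = 0.4400
  C_23 = −[(0.55)(-0.10) − (-0.35)(0.00)] = 0.0550
  C_31 = (-0.35)(-0.20) − (-0.25)(0.80) = 0.2700
  C_32 = −[(0.55)(-0.20) − (-0.25)(-0.35)] = 0.1975
  C_33 = (0.55)(0.80) − (-0.35)(-0.35) = 0.3175
det(I−A) = Σ_j (I−A)_1j·C_1j = (0.55)(0.6200) + (-0.35)(0.2800) + (-0.25)(0.0350) = 0.23425
adj(I−A) = Cᵀ =
  [ 0.6200   0.3050   0.2700]
  [ 0.2800   0.4400   0.1975]
  [ 0.0350   0.0550   0.3175]
(I − A)⁻¹ = adj(I−A) / det(I−A) ≈
  [   2.6467     1.3020     1.1526]
  [   1.1953     1.8783     0.8431]
  [   0.1494     0.2348     1.3554]
x = (I − A)⁻¹ d = adj(I−A)·d / det(I−A), with det(I−A) = 0.23425:
  x_1 = (0.6200·190 + 0.3050·380 + 0.2700·50) / 0.23425 = 247.20 / 0.23425 ≈ 1055.28
  x_2 = (0.2800·190 + 0.4400·380 + 0.1975·50) / 0.23425 = 230.275 / 0.23425 ≈ 983.03
  x_3 = (0.0350·190 + 0.0550·380 + 0.3175·50) / 0.23425 = 43.425 / 0.23425 ≈ 185.38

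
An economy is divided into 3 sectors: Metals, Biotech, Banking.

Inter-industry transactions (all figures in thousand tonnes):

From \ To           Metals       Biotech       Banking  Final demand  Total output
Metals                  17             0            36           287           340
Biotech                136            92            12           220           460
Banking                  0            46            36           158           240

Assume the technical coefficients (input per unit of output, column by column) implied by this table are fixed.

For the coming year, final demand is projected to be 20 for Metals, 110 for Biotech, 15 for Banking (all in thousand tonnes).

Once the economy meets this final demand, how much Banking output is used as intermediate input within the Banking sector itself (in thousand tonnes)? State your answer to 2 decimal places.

Technical coefficients a_ij = z_ij / X_j:
  a_11 = 17/340 = 0.05, a_21 = 136/340 = 0.40, a_31 = 0/340 = 0.00
  a_12 = 0/460 = 0.00, a_22 = 92/460 = 0.20, a_32 = 46/460 = 0.10
  a_13 = 36/240 = 0.15, a_23 = 12/240 = 0.05, a_33 = 36/240 = 0.15
I − A =
  [   0.95     0.00    -0.15]
  [  -0.40     0.80    -0.05]
  [   0.00    -0.10     0.85]
Cofactors of I−A, C_ij = (−1)^(i+j)·(minor ij) (rows/columns in the sector order above):
  C_11 = (0.80)(0.85) − (-0.05)(-0.10) = 0.6750
  C_12 = −[(-0.40)(0.85) − (-0.05)(0.00)] = 0.3400
  C_13 = (-0.40)(-0.10) − (0.80)(0.00) = 0.0400
  C_21 = −[(0.00)(0.85) − (-0.15)(-0.10)] = 0.0150
  C_22 = (0.95)(0.85) − (-0.15)(0.00) = 0.8075
  C_23 = −[(0.95)(-0.10) − (0.00)(0.00)] = 0.0950
  C_31 = (0.00)(-0.05) − (-0.15)(0.80) = 0.1200
  C_32 = −[(0.95)(-0.05) − (-0.15)(-0.40)] = 0.1075
  C_33 = (0.95)(0.80) − (0.00)(-0.40) = 0.7600
det(I−A) = Σ_j (I−A)_1j·C_1j = (0.95)(0.6750) + (0.00)(0.3400) + (-0.15)(0.0400) = 0.63525
adj(I−A) = Cᵀ =
  [ 0.6750   0.0150   0.1200]
  [ 0.3400   0.8075   0.1075]
  [ 0.0400   0.0950   0.7600]
(I − A)⁻¹ = adj(I−A) / det(I−A) ≈
  [   1.0626     0.0236     0.1889]
  [   0.5352     1.2712     0.1692]
  [   0.0630     0.1495     1.1964]
First solve x = (I − A)⁻¹ d = adj(I−A)·d / det(I−A); in particular x_3 = (0.0400·20 + 0.0950·110 + 0.7600·15) / 0.63525 = 22.65 / 0.63525 ≈ 35.6553.
Intermediate flow from 3 to 3: z_33 = a_33 · x_3 = 0.15 × 22.65 / 0.63525 = 3.3975 / 0.63525 ≈ 5.35.

z_33 = 5.35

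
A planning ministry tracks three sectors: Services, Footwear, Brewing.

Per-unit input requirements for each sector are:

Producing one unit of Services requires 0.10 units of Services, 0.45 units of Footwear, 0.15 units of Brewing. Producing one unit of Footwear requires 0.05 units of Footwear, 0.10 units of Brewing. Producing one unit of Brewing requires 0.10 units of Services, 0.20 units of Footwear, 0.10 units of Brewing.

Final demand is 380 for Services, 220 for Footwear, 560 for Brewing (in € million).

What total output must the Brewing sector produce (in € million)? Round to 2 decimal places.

I − A =
  [   0.90     0.00    -0.10]
  [  -0.45     0.95    -0.20]
  [  -0.15    -0.10     0.90]
Cofactors of I−A, C_ij = (−1)^(i+j)·(minor ij) (rows/columns in the sector order above):
  C_11 = (0.95)(0.90) − (-0.20)(-0.10) = 0.8350
  C_12 = −[(-0.45)(0.90) − (-0.20)(-0.15)] = 0.4350
  C_13 = (-0.45)(-0.10) − (0.95)(-0.15) = 0.1875
  C_21 = −[(0.00)(0.90) − (-0.10)(-0.10)] = 0.0100
  C_22 = (0.90)(0.90) − (-0.10)(-0.15) = 0.7950
  C_23 = −[(0.90)(-0.10) − (0.00)(-0.15)] = 0.0900
  C_31 = (0.00)(-0.20) − (-0.10)(0.95) = 0.0950
  C_32 = −[(0.90)(-0.20) − (-0.10)(-0.45)] = 0.2250
  C_33 = (0.90)(0.95) − (0.00)(-0.45) = 0.8550
det(I−A) = Σ_j (I−A)_1j·C_1j = (0.90)(0.8350) + (0.00)(0.4350) + (-0.10)(0.1875) = 0.73275
adj(I−A) = Cᵀ =
  [ 0.8350   0.0100   0.0950]
  [ 0.4350   0.7950   0.2250]
  [ 0.1875   0.0900   0.8550]
(I − A)⁻¹ = adj(I−A) / det(I−A) ≈
  [   1.1395     0.0136     0.1296]
  [   0.5937     1.0850     0.3071]
  [   0.2559     0.1228     1.1668]
x = (I − A)⁻¹ d = adj(I−A)·d / det(I−A), with det(I−A) = 0.73275:
  x_S = (0.8350·380 + 0.0100·220 + 0.0950·560) / 0.73275 = 372.70 / 0.73275 ≈ 508.63
  x_F = (0.4350·380 + 0.7950·220 + 0.2250·560) / 0.73275 = 466.20 / 0.73275 ≈ 636.23
  x_B = (0.1875·380 + 0.0900·220 + 0.8550·560) / 0.73275 = 569.85 / 0.73275 ≈ 777.69

x_B = 777.69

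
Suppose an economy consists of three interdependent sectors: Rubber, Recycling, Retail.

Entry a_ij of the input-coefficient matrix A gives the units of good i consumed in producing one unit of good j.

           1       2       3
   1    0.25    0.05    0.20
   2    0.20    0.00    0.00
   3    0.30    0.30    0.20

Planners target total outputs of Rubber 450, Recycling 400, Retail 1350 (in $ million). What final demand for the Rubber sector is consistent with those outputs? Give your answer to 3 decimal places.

I − A =
  [   0.75    -0.05    -0.20]
  [  -0.20     1.00     0.00]
  [  -0.30    -0.30     0.80]
d = (I − A) x:
  d_1 = (+0.75)·450 + (-0.05)·400 + (-0.20)·1350 = 47.500
  d_2 = (-0.20)·450 + (+1.00)·400 + (+0.00)·1350 = 310.000
  d_3 = (-0.30)·450 + (-0.30)·400 + (+0.80)·1350 = 825.000

d_1 = 47.500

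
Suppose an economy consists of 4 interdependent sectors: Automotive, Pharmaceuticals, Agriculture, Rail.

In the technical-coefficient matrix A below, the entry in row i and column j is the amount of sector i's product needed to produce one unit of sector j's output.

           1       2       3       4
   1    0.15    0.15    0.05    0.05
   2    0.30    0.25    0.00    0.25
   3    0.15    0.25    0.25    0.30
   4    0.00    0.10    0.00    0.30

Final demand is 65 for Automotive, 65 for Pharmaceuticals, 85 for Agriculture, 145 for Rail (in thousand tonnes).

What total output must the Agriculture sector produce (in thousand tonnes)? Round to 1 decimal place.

x_3 = 314.2

I − A =
  [   0.85    -0.15    -0.05    -0.05]
  [  -0.30     0.75     0.00    -0.25]
  [  -0.15    -0.25     0.75    -0.30]
  [   0.00    -0.10     0.00     0.70]
Compute the cofactors C_ij = (−1)^(i+j)·(3×3 minor ij) of I−A; the adjugate is their transpose:
adj(I−A) = Cᵀ =
  [ 0.375000   0.092750   0.025000   0.070625]
  [ 0.157500   0.441000   0.010500   0.173250]
  [ 0.136500   0.190750   0.392000   0.245875]
  [ 0.022500   0.063000   0.001500   0.435000]
det(I−A) = Σ_j (I−A)_1j·C_1j = (0.85)(0.375000) + (-0.15)(0.157500) + (-0.05)(0.136500) + (-0.05)(0.022500) = 0.287175
(I − A)⁻¹ = adj(I−A) / det(I−A) ≈
  [   1.3058     0.3230     0.0871     0.2459]
  [   0.5484     1.5356     0.0366     0.6033]
  [   0.4753     0.6642     1.3650     0.8562]
  [   0.0783     0.2194     0.0052     1.5148]
x = (I − A)⁻¹ d = adj(I−A)·d / det(I−A), with det(I−A) = 0.287175:
  x_1 = (0.375000·65 + 0.092750·65 + 0.025000·85 + 0.070625·145) / 0.287175 = 42.769375 / 0.287175 ≈ 148.9
  x_2 = (0.157500·65 + 0.441000·65 + 0.010500·85 + 0.173250·145) / 0.287175 = 64.91625 / 0.287175 ≈ 226.1
  x_3 = (0.136500·65 + 0.190750·65 + 0.392000·85 + 0.245875·145) / 0.287175 = 90.243125 / 0.287175 ≈ 314.2
  x_4 = (0.022500·65 + 0.063000·65 + 0.001500·85 + 0.435000·145) / 0.287175 = 68.76 / 0.287175 ≈ 239.4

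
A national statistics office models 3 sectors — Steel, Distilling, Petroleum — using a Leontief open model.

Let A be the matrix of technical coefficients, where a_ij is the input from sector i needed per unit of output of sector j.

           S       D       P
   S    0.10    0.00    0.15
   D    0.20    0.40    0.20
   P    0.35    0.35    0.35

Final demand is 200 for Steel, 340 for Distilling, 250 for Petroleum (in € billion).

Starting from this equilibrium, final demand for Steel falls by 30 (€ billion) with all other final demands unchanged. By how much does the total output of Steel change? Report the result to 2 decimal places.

Δx_S = -39.02

I − A =
  [   0.90     0.00    -0.15]
  [  -0.20     0.60    -0.20]
  [  -0.35    -0.35     0.65]
Cofactors of I−A, C_ij = (−1)^(i+j)·(minor ij) (rows/columns in the sector order above):
  C_11 = (0.60)(0.65) − (-0.20)(-0.35) = 0.3200
  C_12 = −[(-0.20)(0.65) − (-0.20)(-0.35)] = 0.2000
  C_13 = (-0.20)(-0.35) − (0.60)(-0.35) = 0.2800
  C_21 = −[(0.00)(0.65) − (-0.15)(-0.35)] = 0.0525
  C_22 = (0.90)(0.65) − (-0.15)(-0.35) = 0.5325
  C_23 = −[(0.90)(-0.35) − (0.00)(-0.35)] = 0.3150
  C_31 = (0.00)(-0.20) − (-0.15)(0.60) = 0.0900
  C_32 = −[(0.90)(-0.20) − (-0.15)(-0.20)] = 0.2100
  C_33 = (0.90)(0.60) − (0.00)(-0.20) = 0.5400
det(I−A) = Σ_j (I−A)_1j·C_1j = (0.90)(0.3200) + (0.00)(0.2000) + (-0.15)(0.2800) = 0.2460
adj(I−A) = Cᵀ =
  [ 0.3200   0.0525   0.0900]
  [ 0.2000   0.5325   0.2100]
  [ 0.2800   0.3150   0.5400]
(I − A)⁻¹ = adj(I−A) / det(I−A) ≈
  [   1.3008     0.2134     0.3659]
  [   0.8130     2.1646     0.8537]
  [   1.1382     1.2805     2.1951]
Δx = (I − A)⁻¹ Δd with Δd having -30 in the Steel component and 0 elsewhere.
So Δx_S = L_SS · (-30), where L_SS = adj(I−A)_SS / det(I−A) = 0.3200 / 0.2460.
Δx_S = 0.3200 × (-30) / 0.2460 = -9.60 / 0.2460 ≈ -39.02.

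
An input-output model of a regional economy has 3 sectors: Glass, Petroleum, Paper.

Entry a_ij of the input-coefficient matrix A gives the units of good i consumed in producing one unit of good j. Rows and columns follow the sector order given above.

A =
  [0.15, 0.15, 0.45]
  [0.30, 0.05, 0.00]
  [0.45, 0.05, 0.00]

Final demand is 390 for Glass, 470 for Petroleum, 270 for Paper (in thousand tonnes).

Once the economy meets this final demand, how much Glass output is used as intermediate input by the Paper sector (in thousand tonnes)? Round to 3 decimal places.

z_13 = 343.586

I − A =
  [   0.85    -0.15    -0.45]
  [  -0.30     0.95     0.00]
  [  -0.45    -0.05     1.00]
Cofactors of I−A, C_ij = (−1)^(i+j)·(minor ij) (rows/columns in the sector order above):
  C_11 = (0.95)(1.00) − (0.00)(-0.05) = 0.9500
  C_12 = −[(-0.30)(1.00) − (0.00)(-0.45)] = 0.3000
  C_13 = (-0.30)(-0.05) − (0.95)(-0.45) = 0.4425
  C_21 = −[(-0.15)(1.00) − (-0.45)(-0.05)] = 0.1725
  C_22 = (0.85)(1.00) − (-0.45)(-0.45) = 0.6475
  C_23 = −[(0.85)(-0.05) − (-0.15)(-0.45)] = 0.1100
  C_31 = (-0.15)(0.00) − (-0.45)(0.95) = 0.4275
  C_32 = −[(0.85)(0.00) − (-0.45)(-0.30)] = 0.1350
  C_33 = (0.85)(0.95) − (-0.15)(-0.30) = 0.7625
det(I−A) = Σ_j (I−A)_1j·C_1j = (0.85)(0.9500) + (-0.15)(0.3000) + (-0.45)(0.4425) = 0.563375
adj(I−A) = Cᵀ =
  [ 0.9500   0.1725   0.4275]
  [ 0.3000   0.6475   0.1350]
  [ 0.4425   0.1100   0.7625]
(I − A)⁻¹ = adj(I−A) / det(I−A) ≈
  [   1.6863     0.3062     0.7588]
  [   0.5325     1.1493     0.2396]
  [   0.7854     0.1953     1.3535]
First solve x = (I − A)⁻¹ d = adj(I−A)·d / det(I−A); in particular x_3 = (0.4425·390 + 0.1100·470 + 0.7625·270) / 0.563375 = 430.15 / 0.563375 ≈ 763.52341.
Intermediate flow from 1 to 3: z_13 = a_13 · x_3 = 0.45 × 430.15 / 0.563375 = 193.5675 / 0.563375 ≈ 343.586.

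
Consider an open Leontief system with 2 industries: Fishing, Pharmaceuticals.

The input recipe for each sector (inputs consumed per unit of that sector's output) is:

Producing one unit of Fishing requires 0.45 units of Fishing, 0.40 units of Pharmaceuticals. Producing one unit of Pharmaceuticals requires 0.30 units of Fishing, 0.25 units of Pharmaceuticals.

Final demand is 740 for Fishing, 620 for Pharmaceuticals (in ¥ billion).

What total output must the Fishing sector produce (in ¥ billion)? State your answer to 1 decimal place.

x_1 = 2533.3

I − A =
  [   0.55    -0.30]
  [  -0.40     0.75]
det(I−A) = (0.55)(0.75) − (-0.30)(-0.40) = 0.2925
adj(I−A) = [[0.75, 0.30], [0.40, 0.55]]
(I − A)⁻¹ = adj(I−A) / det(I−A) ≈
  [   2.5641     1.0256]
  [   1.3675     1.8803]
x = (I − A)⁻¹ d = adj(I−A)·d / det(I−A), with det(I−A) = 0.2925:
  x_1 = (0.75·740 + 0.30·620) / 0.2925 = 741.00 / 0.2925 ≈ 2533.3
  x_2 = (0.40·740 + 0.55·620) / 0.2925 = 637.00 / 0.2925 ≈ 2177.8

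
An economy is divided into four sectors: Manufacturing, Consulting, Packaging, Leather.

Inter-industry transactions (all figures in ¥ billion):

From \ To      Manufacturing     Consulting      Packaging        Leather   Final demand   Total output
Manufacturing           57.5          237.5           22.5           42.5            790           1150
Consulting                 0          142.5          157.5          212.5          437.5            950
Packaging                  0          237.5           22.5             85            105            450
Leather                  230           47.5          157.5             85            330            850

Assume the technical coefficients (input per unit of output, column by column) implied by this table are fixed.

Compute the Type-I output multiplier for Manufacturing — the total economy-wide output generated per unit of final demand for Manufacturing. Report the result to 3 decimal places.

Technical coefficients a_ij = z_ij / X_j:
  a_11 = 57.5/1150 = 0.05, a_21 = 0/1150 = 0.00, a_31 = 0/1150 = 0.00, a_41 = 230/1150 = 0.20
  a_12 = 237.5/950 = 0.25, a_22 = 142.5/950 = 0.15, a_32 = 237.5/950 = 0.25, a_42 = 47.5/950 = 0.05
  a_13 = 22.5/450 = 0.05, a_23 = 157.5/450 = 0.35, a_33 = 22.5/450 = 0.05, a_43 = 157.5/450 = 0.35
  a_14 = 42.5/850 = 0.05, a_24 = 212.5/850 = 0.25, a_34 = 85/850 = 0.10, a_44 = 85/850 = 0.10
I − A =
  [   0.95    -0.25    -0.05    -0.05]
  [   0.00     0.85    -0.35    -0.25]
  [   0.00    -0.25     0.95    -0.10]
  [  -0.20    -0.05    -0.35     0.90]
Compute the cofactors C_ij = (−1)^(i+j)·(3×3 minor ij) of I−A; the adjugate is their transpose:
adj(I−A) = Cᵀ =
  [ 0.582750   0.223250   0.154000   0.111500]
  [ 0.054500   0.768500   0.381375   0.258875]
  [ 0.029500   0.221000   0.693875   0.140125]
  [ 0.144000   0.178250   0.325250   0.684000]
det(I−A) = Σ_j (I−A)_1j·C_1j = (0.95)(0.582750) + (-0.25)(0.054500) + (-0.05)(0.029500) + (-0.05)(0.144000) = 0.5313125
(I − A)⁻¹ = adj(I−A) / det(I−A) ≈
  [   1.0968     0.4202     0.2898     0.2099]
  [   0.1026     1.4464     0.7178     0.4872]
  [   0.0555     0.4160     1.3060     0.2637]
  [   0.2710     0.3355     0.6122     1.2874]
The output multiplier for sector j is the column-j sum of the Leontief inverse (I − A)⁻¹ = adj(I−A) / det(I−A).
Column 1 of adj(I−A): (0.582750, 0.054500, 0.029500, 0.144000); det(I−A) = 0.5313125.
m_1 = (0.582750 + 0.054500 + 0.029500 + 0.144000) / 0.5313125 = 0.81075 / 0.5313125 ≈ 1.526.

m_1 = 1.526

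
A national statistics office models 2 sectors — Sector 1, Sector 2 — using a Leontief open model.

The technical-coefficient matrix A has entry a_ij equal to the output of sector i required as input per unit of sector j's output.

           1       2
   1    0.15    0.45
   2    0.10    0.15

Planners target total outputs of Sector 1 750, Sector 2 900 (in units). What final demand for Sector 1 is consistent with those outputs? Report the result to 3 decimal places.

I − A =
  [   0.85    -0.45]
  [  -0.10     0.85]
d = (I − A) x:
  d_1 = (+0.85)·750 + (-0.45)·900 = 232.500
  d_2 = (-0.10)·750 + (+0.85)·900 = 690.000

d_1 = 232.500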